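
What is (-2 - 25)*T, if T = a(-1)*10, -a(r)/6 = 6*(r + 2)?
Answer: 9720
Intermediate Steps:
a(r) = -72 - 36*r (a(r) = -36*(r + 2) = -36*(2 + r) = -6*(12 + 6*r) = -72 - 36*r)
T = -360 (T = (-72 - 36*(-1))*10 = (-72 + 36)*10 = -36*10 = -360)
(-2 - 25)*T = (-2 - 25)*(-360) = -27*(-360) = 9720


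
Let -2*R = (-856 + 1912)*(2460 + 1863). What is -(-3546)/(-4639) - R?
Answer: 10588718070/4639 ≈ 2.2825e+6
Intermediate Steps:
R = -2282544 (R = -(-856 + 1912)*(2460 + 1863)/2 = -528*4323 = -½*4565088 = -2282544)
-(-3546)/(-4639) - R = -(-3546)/(-4639) - 1*(-2282544) = -(-3546)*(-1)/4639 + 2282544 = -1*3546/4639 + 2282544 = -3546/4639 + 2282544 = 10588718070/4639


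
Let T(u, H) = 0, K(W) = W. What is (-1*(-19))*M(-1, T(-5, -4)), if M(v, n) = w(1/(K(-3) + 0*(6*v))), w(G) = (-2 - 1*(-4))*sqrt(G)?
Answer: 38*I*sqrt(3)/3 ≈ 21.939*I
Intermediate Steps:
w(G) = 2*sqrt(G) (w(G) = (-2 + 4)*sqrt(G) = 2*sqrt(G))
M(v, n) = 2*I*sqrt(3)/3 (M(v, n) = 2*sqrt(1/(-3 + 0*(6*v))) = 2*sqrt(1/(-3 + 0)) = 2*sqrt(1/(-3)) = 2*sqrt(-1/3) = 2*(I*sqrt(3)/3) = 2*I*sqrt(3)/3)
(-1*(-19))*M(-1, T(-5, -4)) = (-1*(-19))*(2*I*sqrt(3)/3) = 19*(2*I*sqrt(3)/3) = 38*I*sqrt(3)/3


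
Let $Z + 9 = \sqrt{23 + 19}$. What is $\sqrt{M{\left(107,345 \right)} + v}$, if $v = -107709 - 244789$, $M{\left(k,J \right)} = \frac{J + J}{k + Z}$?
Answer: $\frac{\sqrt{-34544114 - 352498 \sqrt{42}}}{\sqrt{98 + \sqrt{42}}} \approx 593.71 i$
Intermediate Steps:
$Z = -9 + \sqrt{42}$ ($Z = -9 + \sqrt{23 + 19} = -9 + \sqrt{42} \approx -2.5193$)
$M{\left(k,J \right)} = \frac{2 J}{-9 + k + \sqrt{42}}$ ($M{\left(k,J \right)} = \frac{J + J}{k - \left(9 - \sqrt{42}\right)} = \frac{2 J}{-9 + k + \sqrt{42}}$)
$v = -352498$ ($v = -107709 - 244789 = -352498$)
$\sqrt{M{\left(107,345 \right)} + v} = \sqrt{2 \cdot 345 \frac{1}{-9 + 107 + \sqrt{42}} - 352498} = \sqrt{2 \cdot 345 \frac{1}{98 + \sqrt{42}} - 352498} = \sqrt{\frac{690}{98 + \sqrt{42}} - 352498} = \sqrt{-352498 + \frac{690}{98 + \sqrt{42}}}$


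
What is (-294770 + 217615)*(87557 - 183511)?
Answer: 7403330870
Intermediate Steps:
(-294770 + 217615)*(87557 - 183511) = -77155*(-95954) = 7403330870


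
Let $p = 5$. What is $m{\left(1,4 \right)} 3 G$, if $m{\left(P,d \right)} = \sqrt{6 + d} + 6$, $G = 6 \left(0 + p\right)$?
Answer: $540 + 90 \sqrt{10} \approx 824.61$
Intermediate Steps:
$G = 30$ ($G = 6 \left(0 + 5\right) = 6 \cdot 5 = 30$)
$m{\left(P,d \right)} = 6 + \sqrt{6 + d}$
$m{\left(1,4 \right)} 3 G = \left(6 + \sqrt{6 + 4}\right) 3 \cdot 30 = \left(6 + \sqrt{10}\right) 3 \cdot 30 = \left(18 + 3 \sqrt{10}\right) 30 = 540 + 90 \sqrt{10}$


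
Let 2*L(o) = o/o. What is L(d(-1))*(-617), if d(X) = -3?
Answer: -617/2 ≈ -308.50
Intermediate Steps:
L(o) = 1/2 (L(o) = (o/o)/2 = (1/2)*1 = 1/2)
L(d(-1))*(-617) = (1/2)*(-617) = -617/2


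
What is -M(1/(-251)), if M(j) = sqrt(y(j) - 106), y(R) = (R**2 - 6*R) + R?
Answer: -5*I*sqrt(267074)/251 ≈ -10.295*I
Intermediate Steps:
y(R) = R**2 - 5*R
M(j) = sqrt(-106 + j*(-5 + j)) (M(j) = sqrt(j*(-5 + j) - 106) = sqrt(-106 + j*(-5 + j)))
-M(1/(-251)) = -sqrt(-106 + (-5 + 1/(-251))/(-251)) = -sqrt(-106 - (-5 - 1/251)/251) = -sqrt(-106 - 1/251*(-1256/251)) = -sqrt(-106 + 1256/63001) = -sqrt(-6676850/63001) = -5*I*sqrt(267074)/251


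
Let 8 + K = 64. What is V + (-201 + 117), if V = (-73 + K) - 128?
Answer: -229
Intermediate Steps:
K = 56 (K = -8 + 64 = 56)
V = -145 (V = (-73 + 56) - 128 = -17 - 128 = -145)
V + (-201 + 117) = -145 + (-201 + 117) = -145 - 84 = -229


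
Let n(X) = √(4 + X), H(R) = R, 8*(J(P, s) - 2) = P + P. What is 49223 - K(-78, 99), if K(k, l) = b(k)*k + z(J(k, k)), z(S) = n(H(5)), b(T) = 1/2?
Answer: 49259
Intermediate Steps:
J(P, s) = 2 + P/4 (J(P, s) = 2 + (P + P)/8 = 2 + (2*P)/8 = 2 + P/4)
b(T) = ½
z(S) = 3 (z(S) = √(4 + 5) = √9 = 3)
K(k, l) = 3 + k/2 (K(k, l) = k/2 + 3 = 3 + k/2)
49223 - K(-78, 99) = 49223 - (3 + (½)*(-78)) = 49223 - (3 - 39) = 49223 - 1*(-36) = 49223 + 36 = 49259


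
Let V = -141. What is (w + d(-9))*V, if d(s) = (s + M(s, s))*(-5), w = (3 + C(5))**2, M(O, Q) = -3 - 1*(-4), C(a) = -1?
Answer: -6204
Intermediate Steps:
M(O, Q) = 1 (M(O, Q) = -3 + 4 = 1)
w = 4 (w = (3 - 1)**2 = 2**2 = 4)
d(s) = -5 - 5*s (d(s) = (s + 1)*(-5) = (1 + s)*(-5) = -5 - 5*s)
(w + d(-9))*V = (4 + (-5 - 5*(-9)))*(-141) = (4 + (-5 + 45))*(-141) = (4 + 40)*(-141) = 44*(-141) = -6204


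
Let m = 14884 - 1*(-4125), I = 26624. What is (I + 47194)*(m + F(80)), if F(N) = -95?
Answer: 1396193652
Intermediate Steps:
m = 19009 (m = 14884 + 4125 = 19009)
(I + 47194)*(m + F(80)) = (26624 + 47194)*(19009 - 95) = 73818*18914 = 1396193652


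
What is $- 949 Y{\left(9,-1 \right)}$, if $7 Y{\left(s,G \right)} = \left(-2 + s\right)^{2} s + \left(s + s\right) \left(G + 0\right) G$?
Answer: $- \frac{435591}{7} \approx -62227.0$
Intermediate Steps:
$Y{\left(s,G \right)} = \frac{s \left(-2 + s\right)^{2}}{7} + \frac{2 s G^{2}}{7}$ ($Y{\left(s,G \right)} = \frac{\left(-2 + s\right)^{2} s + \left(s + s\right) \left(G + 0\right) G}{7} = \frac{s \left(-2 + s\right)^{2} + 2 s G G}{7} = \frac{s \left(-2 + s\right)^{2} + 2 G s G}{7} = \frac{s \left(-2 + s\right)^{2} + 2 s G^{2}}{7} = \frac{s \left(-2 + s\right)^{2}}{7} + \frac{2 s G^{2}}{7}$)
$- 949 Y{\left(9,-1 \right)} = - 949 \cdot \frac{1}{7} \cdot 9 \left(\left(-2 + 9\right)^{2} + 2 \left(-1\right)^{2}\right) = - 949 \cdot \frac{1}{7} \cdot 9 \left(7^{2} + 2 \cdot 1\right) = - 949 \cdot \frac{1}{7} \cdot 9 \left(49 + 2\right) = - 949 \cdot \frac{1}{7} \cdot 9 \cdot 51 = \left(-949\right) \frac{459}{7} = - \frac{435591}{7}$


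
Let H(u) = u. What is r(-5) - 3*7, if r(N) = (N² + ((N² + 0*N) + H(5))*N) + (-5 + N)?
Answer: -156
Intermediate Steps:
r(N) = -5 + N + N² + N*(5 + N²) (r(N) = (N² + ((N² + 0*N) + 5)*N) + (-5 + N) = (N² + ((N² + 0) + 5)*N) + (-5 + N) = (N² + (N² + 5)*N) + (-5 + N) = (N² + (5 + N²)*N) + (-5 + N) = (N² + N*(5 + N²)) + (-5 + N) = -5 + N + N² + N*(5 + N²))
r(-5) - 3*7 = (-5 + (-5)² + (-5)³ + 6*(-5)) - 3*7 = (-5 + 25 - 125 - 30) - 21 = -135 - 21 = -156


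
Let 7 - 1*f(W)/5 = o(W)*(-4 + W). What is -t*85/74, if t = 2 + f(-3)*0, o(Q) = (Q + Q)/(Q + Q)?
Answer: -85/37 ≈ -2.2973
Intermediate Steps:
o(Q) = 1 (o(Q) = (2*Q)/((2*Q)) = (2*Q)*(1/(2*Q)) = 1)
f(W) = 55 - 5*W (f(W) = 35 - 5*(-4 + W) = 35 + (20 - 5*W) = 55 - 5*W)
t = 2 (t = 2 + (55 - 5*(-3))*0 = 2 + (55 + 15)*0 = 2 + 70*0 = 2 + 0 = 2)
-t*85/74 = -2*85/74 = -1*85/37 = -85/37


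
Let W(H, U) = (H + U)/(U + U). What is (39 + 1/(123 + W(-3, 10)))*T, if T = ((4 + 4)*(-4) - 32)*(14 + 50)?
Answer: -394170368/2467 ≈ -1.5978e+5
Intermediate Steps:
W(H, U) = (H + U)/(2*U) (W(H, U) = (H + U)/((2*U)) = (H + U)*(1/(2*U)) = (H + U)/(2*U))
T = -4096 (T = (8*(-4) - 32)*64 = (-32 - 32)*64 = -64*64 = -4096)
(39 + 1/(123 + W(-3, 10)))*T = (39 + 1/(123 + (1/2)*(-3 + 10)/10))*(-4096) = (39 + 1/(123 + (1/2)*(1/10)*7))*(-4096) = (39 + 1/(123 + 7/20))*(-4096) = (39 + 1/(2467/20))*(-4096) = (39 + 20/2467)*(-4096) = (96233/2467)*(-4096) = -394170368/2467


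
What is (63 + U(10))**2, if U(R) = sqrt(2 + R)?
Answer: 3981 + 252*sqrt(3) ≈ 4417.5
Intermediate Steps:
(63 + U(10))**2 = (63 + sqrt(2 + 10))**2 = (63 + sqrt(12))**2 = (63 + 2*sqrt(3))**2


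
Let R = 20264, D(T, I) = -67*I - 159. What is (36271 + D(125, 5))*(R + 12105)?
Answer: 1158065713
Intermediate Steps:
D(T, I) = -159 - 67*I
(36271 + D(125, 5))*(R + 12105) = (36271 + (-159 - 67*5))*(20264 + 12105) = (36271 + (-159 - 335))*32369 = (36271 - 494)*32369 = 35777*32369 = 1158065713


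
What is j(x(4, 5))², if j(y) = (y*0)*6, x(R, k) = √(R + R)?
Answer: 0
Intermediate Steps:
x(R, k) = √2*√R (x(R, k) = √(2*R) = √2*√R)
j(y) = 0 (j(y) = 0*6 = 0)
j(x(4, 5))² = 0² = 0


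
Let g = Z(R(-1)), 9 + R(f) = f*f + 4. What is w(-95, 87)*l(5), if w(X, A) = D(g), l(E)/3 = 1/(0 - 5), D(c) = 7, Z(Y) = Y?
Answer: -21/5 ≈ -4.2000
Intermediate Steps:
R(f) = -5 + f² (R(f) = -9 + (f*f + 4) = -9 + (f² + 4) = -9 + (4 + f²) = -5 + f²)
g = -4 (g = -5 + (-1)² = -5 + 1 = -4)
l(E) = -⅗ (l(E) = 3/(0 - 5) = 3/(-5) = 3*(-⅕) = -⅗)
w(X, A) = 7
w(-95, 87)*l(5) = 7*(-⅗) = -21/5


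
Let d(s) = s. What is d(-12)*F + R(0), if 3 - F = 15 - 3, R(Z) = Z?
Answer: 108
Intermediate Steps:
F = -9 (F = 3 - (15 - 3) = 3 - 1*12 = 3 - 12 = -9)
d(-12)*F + R(0) = -12*(-9) + 0 = 108 + 0 = 108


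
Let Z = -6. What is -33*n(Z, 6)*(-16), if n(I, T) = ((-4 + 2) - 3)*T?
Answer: -15840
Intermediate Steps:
n(I, T) = -5*T (n(I, T) = (-2 - 3)*T = -5*T)
-33*n(Z, 6)*(-16) = -(-165)*6*(-16) = -33*(-30)*(-16) = 990*(-16) = -15840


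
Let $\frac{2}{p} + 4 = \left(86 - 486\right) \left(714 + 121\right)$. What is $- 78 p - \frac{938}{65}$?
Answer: $- \frac{78321403}{5427565} \approx -14.43$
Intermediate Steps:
$p = - \frac{1}{167002}$ ($p = \frac{2}{-4 + \left(86 - 486\right) \left(714 + 121\right)} = \frac{2}{-4 - 334000} = \frac{2}{-334004} = 2 \left(- \frac{1}{334004}\right) = - \frac{1}{167002} \approx -5.988 \cdot 10^{-6}$)
$- 78 p - \frac{938}{65} = \left(-78\right) \left(- \frac{1}{167002}\right) - \frac{938}{65} = \frac{39}{83501} - \frac{938}{65} = - \frac{78321403}{5427565}$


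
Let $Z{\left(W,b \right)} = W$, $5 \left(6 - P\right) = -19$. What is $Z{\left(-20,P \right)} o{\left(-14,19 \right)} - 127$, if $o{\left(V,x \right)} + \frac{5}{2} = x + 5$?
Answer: $-557$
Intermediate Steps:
$P = \frac{49}{5}$ ($P = 6 - - \frac{19}{5} = 6 + \frac{19}{5} = \frac{49}{5} \approx 9.8$)
$o{\left(V,x \right)} = \frac{5}{2} + x$ ($o{\left(V,x \right)} = - \frac{5}{2} + \left(x + 5\right) = - \frac{5}{2} + \left(5 + x\right) = \frac{5}{2} + x$)
$Z{\left(-20,P \right)} o{\left(-14,19 \right)} - 127 = - 20 \left(\frac{5}{2} + 19\right) - 127 = \left(-20\right) \frac{43}{2} - 127 = -430 - 127 = -557$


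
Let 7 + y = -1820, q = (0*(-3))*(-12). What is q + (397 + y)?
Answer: -1430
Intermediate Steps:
q = 0 (q = 0*(-12) = 0)
y = -1827 (y = -7 - 1820 = -1827)
q + (397 + y) = 0 + (397 - 1827) = 0 - 1430 = -1430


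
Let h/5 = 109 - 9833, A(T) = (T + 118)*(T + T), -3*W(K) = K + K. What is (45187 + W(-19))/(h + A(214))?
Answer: 135599/280428 ≈ 0.48354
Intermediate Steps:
W(K) = -2*K/3 (W(K) = -(K + K)/3 = -2*K/3)
A(T) = 2*T*(118 + T) (A(T) = (118 + T)*(2*T) = 2*T*(118 + T))
h = -48620 (h = 5*(109 - 9833) = 5*(-9724) = -48620)
(45187 + W(-19))/(h + A(214)) = (45187 - ⅔*(-19))/(-48620 + 2*214*(118 + 214)) = (45187 + 38/3)/(-48620 + 2*214*332) = 135599/(3*(-48620 + 142096)) = (135599/3)/93476 = (135599/3)*(1/93476) = 135599/280428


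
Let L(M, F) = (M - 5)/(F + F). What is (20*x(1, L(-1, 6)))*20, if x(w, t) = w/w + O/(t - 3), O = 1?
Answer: 2000/7 ≈ 285.71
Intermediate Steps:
L(M, F) = (-5 + M)/(2*F) (L(M, F) = (-5 + M)/((2*F)) = (-5 + M)*(1/(2*F)) = (-5 + M)/(2*F))
x(w, t) = 1 + 1/(-3 + t) (x(w, t) = w/w + 1/(t - 3) = 1 + 1/(-3 + t))
(20*x(1, L(-1, 6)))*20 = (20*((-2 + (½)*(-5 - 1)/6)/(-3 + (½)*(-5 - 1)/6)))*20 = (20*((-2 + (½)*(⅙)*(-6))/(-3 + (½)*(⅙)*(-6))))*20 = (20*((-2 - ½)/(-3 - ½)))*20 = (20*(-5/2/(-7/2)))*20 = (20*(-2/7*(-5/2)))*20 = (20*(5/7))*20 = (100/7)*20 = 2000/7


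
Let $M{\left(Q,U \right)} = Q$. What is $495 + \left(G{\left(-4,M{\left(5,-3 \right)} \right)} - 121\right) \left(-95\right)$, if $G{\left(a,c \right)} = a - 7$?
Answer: $13035$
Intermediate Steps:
$G{\left(a,c \right)} = -7 + a$ ($G{\left(a,c \right)} = a - 7 = -7 + a$)
$495 + \left(G{\left(-4,M{\left(5,-3 \right)} \right)} - 121\right) \left(-95\right) = 495 + \left(\left(-7 - 4\right) - 121\right) \left(-95\right) = 495 + \left(-11 - 121\right) \left(-95\right) = 495 - -12540 = 495 + 12540 = 13035$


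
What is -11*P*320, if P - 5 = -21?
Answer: 56320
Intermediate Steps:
P = -16 (P = 5 - 21 = -16)
-11*P*320 = -11*(-16)*320 = 176*320 = 56320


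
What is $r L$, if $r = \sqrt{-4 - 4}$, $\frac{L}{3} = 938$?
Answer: $5628 i \sqrt{2} \approx 7959.2 i$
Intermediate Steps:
$L = 2814$ ($L = 3 \cdot 938 = 2814$)
$r = 2 i \sqrt{2}$ ($r = \sqrt{-8} = 2 i \sqrt{2} \approx 2.8284 i$)
$r L = 2 i \sqrt{2} \cdot 2814 = 5628 i \sqrt{2}$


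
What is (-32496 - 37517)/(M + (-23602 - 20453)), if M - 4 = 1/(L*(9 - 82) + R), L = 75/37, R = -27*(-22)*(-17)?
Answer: 26541998313/16699778188 ≈ 1.5894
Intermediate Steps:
R = -10098 (R = 594*(-17) = -10098)
L = 75/37 (L = 75*(1/37) = 75/37 ≈ 2.0270)
M = 1516367/379101 (M = 4 + 1/(75*(9 - 82)/37 - 10098) = 4 + 1/((75/37)*(-73) - 10098) = 4 + 1/(-5475/37 - 10098) = 4 + 1/(-379101/37) = 4 - 37/379101 = 1516367/379101 ≈ 3.9999)
(-32496 - 37517)/(M + (-23602 - 20453)) = (-32496 - 37517)/(1516367/379101 + (-23602 - 20453)) = -70013/(1516367/379101 - 44055) = -70013/(-16699778188/379101) = -70013*(-379101/16699778188) = 26541998313/16699778188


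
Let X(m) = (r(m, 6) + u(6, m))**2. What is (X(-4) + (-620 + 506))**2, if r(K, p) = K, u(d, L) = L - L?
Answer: 9604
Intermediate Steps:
u(d, L) = 0
X(m) = m**2 (X(m) = (m + 0)**2 = m**2)
(X(-4) + (-620 + 506))**2 = ((-4)**2 + (-620 + 506))**2 = (16 - 114)**2 = (-98)**2 = 9604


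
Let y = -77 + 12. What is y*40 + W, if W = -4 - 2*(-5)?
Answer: -2594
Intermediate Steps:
y = -65
W = 6 (W = -4 + 10 = 6)
y*40 + W = -65*40 + 6 = -2600 + 6 = -2594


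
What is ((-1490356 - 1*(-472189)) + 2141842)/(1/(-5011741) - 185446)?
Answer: -5631568068175/929407321487 ≈ -6.0593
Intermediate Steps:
((-1490356 - 1*(-472189)) + 2141842)/(1/(-5011741) - 185446) = ((-1490356 + 472189) + 2141842)/(-1/5011741 - 185446) = (-1018167 + 2141842)/(-929407321487/5011741) = 1123675*(-5011741/929407321487) = -5631568068175/929407321487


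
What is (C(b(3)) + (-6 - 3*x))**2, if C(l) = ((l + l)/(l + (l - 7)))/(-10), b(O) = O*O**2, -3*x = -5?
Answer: 6822544/55225 ≈ 123.54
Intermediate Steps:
x = 5/3 (x = -1/3*(-5) = 5/3 ≈ 1.6667)
b(O) = O**3
C(l) = -l/(5*(-7 + 2*l)) (C(l) = ((2*l)/(l + (-7 + l)))*(-1/10) = ((2*l)/(-7 + 2*l))*(-1/10) = (2*l/(-7 + 2*l))*(-1/10) = -l/(5*(-7 + 2*l)))
(C(b(3)) + (-6 - 3*x))**2 = (-1*3**3/(-35 + 10*3**3) + (-6 - 3*5/3))**2 = (-1*27/(-35 + 10*27) + (-6 - 5))**2 = (-1*27/(-35 + 270) - 11)**2 = (-1*27/235 - 11)**2 = (-1*27*1/235 - 11)**2 = (-27/235 - 11)**2 = (-2612/235)**2 = 6822544/55225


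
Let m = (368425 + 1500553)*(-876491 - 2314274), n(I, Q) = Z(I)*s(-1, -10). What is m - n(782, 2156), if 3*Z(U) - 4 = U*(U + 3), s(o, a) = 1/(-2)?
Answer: -17890408457573/3 ≈ -5.9635e+12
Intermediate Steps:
s(o, a) = -1/2
Z(U) = 4/3 + U*(3 + U)/3 (Z(U) = 4/3 + (U*(U + 3))/3 = 4/3 + (U*(3 + U))/3 = 4/3 + U*(3 + U)/3)
n(I, Q) = -2/3 - I/2 - I**2/6 (n(I, Q) = (4/3 + I + I**2/3)*(-1/2) = -2/3 - I/2 - I**2/6)
m = -5963469588170 (m = 1868978*(-3190765) = -5963469588170)
m - n(782, 2156) = -5963469588170 - (-2/3 - 1/2*782 - 1/6*782**2) = -5963469588170 - (-2/3 - 391 - 1/6*611524) = -5963469588170 - (-2/3 - 391 - 305762/3) = -5963469588170 - 1*(-306937/3) = -5963469588170 + 306937/3 = -17890408457573/3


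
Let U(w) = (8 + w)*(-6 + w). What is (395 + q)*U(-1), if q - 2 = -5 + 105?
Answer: -24353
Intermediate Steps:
q = 102 (q = 2 + (-5 + 105) = 2 + 100 = 102)
U(w) = (-6 + w)*(8 + w)
(395 + q)*U(-1) = (395 + 102)*(-48 + (-1)² + 2*(-1)) = 497*(-48 + 1 - 2) = 497*(-49) = -24353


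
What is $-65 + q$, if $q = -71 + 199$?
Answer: $63$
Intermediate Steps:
$q = 128$
$-65 + q = -65 + 128 = 63$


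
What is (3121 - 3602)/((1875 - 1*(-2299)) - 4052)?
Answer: -481/122 ≈ -3.9426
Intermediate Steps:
(3121 - 3602)/((1875 - 1*(-2299)) - 4052) = -481/((1875 + 2299) - 4052) = -481/(4174 - 4052) = -481/122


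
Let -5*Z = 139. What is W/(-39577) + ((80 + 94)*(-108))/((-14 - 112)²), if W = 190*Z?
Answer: -107192/102067 ≈ -1.0502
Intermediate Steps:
Z = -139/5 (Z = -⅕*139 = -139/5 ≈ -27.800)
W = -5282 (W = 190*(-139/5) = -5282)
W/(-39577) + ((80 + 94)*(-108))/((-14 - 112)²) = -5282/(-39577) + ((80 + 94)*(-108))/((-14 - 112)²) = -5282*(-1/39577) + (174*(-108))/((-126)²) = 278/2083 - 18792/15876 = 278/2083 - 18792*1/15876 = 278/2083 - 58/49 = -107192/102067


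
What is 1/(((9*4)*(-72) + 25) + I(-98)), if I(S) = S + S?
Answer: -1/2763 ≈ -0.00036193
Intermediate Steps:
I(S) = 2*S
1/(((9*4)*(-72) + 25) + I(-98)) = 1/(((9*4)*(-72) + 25) + 2*(-98)) = 1/((36*(-72) + 25) - 196) = 1/((-2592 + 25) - 196) = 1/(-2567 - 196) = 1/(-2763) = -1/2763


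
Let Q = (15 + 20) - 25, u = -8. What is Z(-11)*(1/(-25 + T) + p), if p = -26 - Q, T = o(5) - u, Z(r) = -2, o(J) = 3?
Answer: 505/7 ≈ 72.143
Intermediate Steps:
Q = 10 (Q = 35 - 25 = 10)
T = 11 (T = 3 - 1*(-8) = 3 + 8 = 11)
p = -36 (p = -26 - 1*10 = -26 - 10 = -36)
Z(-11)*(1/(-25 + T) + p) = -2*(1/(-25 + 11) - 36) = -2*(1/(-14) - 36) = -2*(-1/14 - 36) = -2*(-505/14) = 505/7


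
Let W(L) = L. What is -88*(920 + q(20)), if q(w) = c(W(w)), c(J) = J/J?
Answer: -81048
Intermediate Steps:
c(J) = 1
q(w) = 1
-88*(920 + q(20)) = -88*(920 + 1) = -88*921 = -81048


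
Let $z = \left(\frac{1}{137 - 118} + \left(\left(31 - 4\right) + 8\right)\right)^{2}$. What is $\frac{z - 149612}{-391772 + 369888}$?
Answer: $\frac{13391594}{1975031} \approx 6.7804$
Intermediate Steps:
$z = \frac{443556}{361}$ ($z = \left(\frac{1}{19} + \left(27 + 8\right)\right)^{2} = \left(\frac{1}{19} + 35\right)^{2} = \left(\frac{666}{19}\right)^{2} = \frac{443556}{361} \approx 1228.7$)
$\frac{z - 149612}{-391772 + 369888} = \frac{\frac{443556}{361} - 149612}{-391772 + 369888} = - \frac{53566376}{361 \left(-21884\right)} = \left(- \frac{53566376}{361}\right) \left(- \frac{1}{21884}\right) = \frac{13391594}{1975031}$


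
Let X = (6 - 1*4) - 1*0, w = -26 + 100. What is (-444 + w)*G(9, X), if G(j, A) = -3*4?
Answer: 4440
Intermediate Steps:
w = 74
X = 2 (X = (6 - 4) + 0 = 2 + 0 = 2)
G(j, A) = -12
(-444 + w)*G(9, X) = (-444 + 74)*(-12) = -370*(-12) = 4440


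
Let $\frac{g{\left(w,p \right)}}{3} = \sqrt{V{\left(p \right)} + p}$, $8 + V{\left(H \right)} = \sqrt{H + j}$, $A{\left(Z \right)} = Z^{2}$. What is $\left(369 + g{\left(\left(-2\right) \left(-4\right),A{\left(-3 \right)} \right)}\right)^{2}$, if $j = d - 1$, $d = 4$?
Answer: $9 \left(123 + \sqrt{1 + 2 \sqrt{3}}\right)^{2} \approx 1.4088 \cdot 10^{5}$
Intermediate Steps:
$j = 3$ ($j = 4 - 1 = 3$)
$V{\left(H \right)} = -8 + \sqrt{3 + H}$ ($V{\left(H \right)} = -8 + \sqrt{H + 3} = -8 + \sqrt{3 + H}$)
$g{\left(w,p \right)} = 3 \sqrt{-8 + p + \sqrt{3 + p}}$ ($g{\left(w,p \right)} = 3 \sqrt{\left(-8 + \sqrt{3 + p}\right) + p} = 3 \sqrt{-8 + p + \sqrt{3 + p}}$)
$\left(369 + g{\left(\left(-2\right) \left(-4\right),A{\left(-3 \right)} \right)}\right)^{2} = \left(369 + 3 \sqrt{-8 + \left(-3\right)^{2} + \sqrt{3 + \left(-3\right)^{2}}}\right)^{2} = \left(369 + 3 \sqrt{-8 + 9 + \sqrt{3 + 9}}\right)^{2} = \left(369 + 3 \sqrt{-8 + 9 + \sqrt{12}}\right)^{2} = \left(369 + 3 \sqrt{-8 + 9 + 2 \sqrt{3}}\right)^{2} = \left(369 + 3 \sqrt{1 + 2 \sqrt{3}}\right)^{2}$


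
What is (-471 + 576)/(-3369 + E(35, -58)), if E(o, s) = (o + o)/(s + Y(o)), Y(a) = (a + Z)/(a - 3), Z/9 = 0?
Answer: -191205/6137189 ≈ -0.031155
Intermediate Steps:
Z = 0 (Z = 9*0 = 0)
Y(a) = a/(-3 + a) (Y(a) = (a + 0)/(a - 3) = a/(-3 + a))
E(o, s) = 2*o/(s + o/(-3 + o)) (E(o, s) = (o + o)/(s + o/(-3 + o)) = (2*o)/(s + o/(-3 + o)) = 2*o/(s + o/(-3 + o)))
(-471 + 576)/(-3369 + E(35, -58)) = (-471 + 576)/(-3369 + 2*35*(-3 + 35)/(35 - 58*(-3 + 35))) = 105/(-3369 + 2*35*32/(35 - 58*32)) = 105/(-3369 + 2*35*32/(35 - 1856)) = 105/(-3369 + 2*35*32/(-1821)) = 105/(-3369 + 2*35*(-1/1821)*32) = 105/(-3369 - 2240/1821) = 105/(-6137189/1821) = 105*(-1821/6137189) = -191205/6137189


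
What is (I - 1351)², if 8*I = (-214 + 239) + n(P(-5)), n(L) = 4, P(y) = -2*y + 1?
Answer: 116186841/64 ≈ 1.8154e+6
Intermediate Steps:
P(y) = 1 - 2*y
I = 29/8 (I = ((-214 + 239) + 4)/8 = (25 + 4)/8 = (⅛)*29 = 29/8 ≈ 3.6250)
(I - 1351)² = (29/8 - 1351)² = (-10779/8)² = 116186841/64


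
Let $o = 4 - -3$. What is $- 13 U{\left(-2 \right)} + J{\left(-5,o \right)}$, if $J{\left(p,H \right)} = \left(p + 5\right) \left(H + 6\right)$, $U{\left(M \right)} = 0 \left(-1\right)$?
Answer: $0$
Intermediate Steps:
$o = 7$ ($o = 4 + 3 = 7$)
$U{\left(M \right)} = 0$
$J{\left(p,H \right)} = \left(5 + p\right) \left(6 + H\right)$
$- 13 U{\left(-2 \right)} + J{\left(-5,o \right)} = \left(-13\right) 0 + \left(30 + 5 \cdot 7 + 6 \left(-5\right) + 7 \left(-5\right)\right) = 0 + \left(30 + 35 - 30 - 35\right) = 0 + 0 = 0$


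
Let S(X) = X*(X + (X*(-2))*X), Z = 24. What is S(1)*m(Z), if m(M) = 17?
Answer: -17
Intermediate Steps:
S(X) = X*(X - 2*X**2) (S(X) = X*(X + (-2*X)*X) = X*(X - 2*X**2))
S(1)*m(Z) = (1**2*(1 - 2*1))*17 = (1*(1 - 2))*17 = (1*(-1))*17 = -1*17 = -17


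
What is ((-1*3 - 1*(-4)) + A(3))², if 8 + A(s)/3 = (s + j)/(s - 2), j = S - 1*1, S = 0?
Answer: 289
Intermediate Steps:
j = -1 (j = 0 - 1*1 = 0 - 1 = -1)
A(s) = -24 + 3*(-1 + s)/(-2 + s) (A(s) = -24 + 3*((s - 1)/(s - 2)) = -24 + 3*((-1 + s)/(-2 + s)) = -24 + 3*(-1 + s)/(-2 + s))
((-1*3 - 1*(-4)) + A(3))² = ((-1*3 - 1*(-4)) + 3*(15 - 7*3)/(-2 + 3))² = ((-3 + 4) + 3*(15 - 21)/1)² = (1 + 3*1*(-6))² = (1 - 18)² = (-17)² = 289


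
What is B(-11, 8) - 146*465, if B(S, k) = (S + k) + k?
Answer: -67885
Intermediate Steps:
B(S, k) = S + 2*k
B(-11, 8) - 146*465 = (-11 + 2*8) - 146*465 = (-11 + 16) - 67890 = 5 - 67890 = -67885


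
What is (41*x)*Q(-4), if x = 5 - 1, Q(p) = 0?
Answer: 0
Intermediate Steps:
x = 4
(41*x)*Q(-4) = (41*4)*0 = 164*0 = 0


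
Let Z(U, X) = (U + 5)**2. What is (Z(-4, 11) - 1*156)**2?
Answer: 24025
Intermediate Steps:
Z(U, X) = (5 + U)**2
(Z(-4, 11) - 1*156)**2 = ((5 - 4)**2 - 1*156)**2 = (1**2 - 156)**2 = (1 - 156)**2 = (-155)**2 = 24025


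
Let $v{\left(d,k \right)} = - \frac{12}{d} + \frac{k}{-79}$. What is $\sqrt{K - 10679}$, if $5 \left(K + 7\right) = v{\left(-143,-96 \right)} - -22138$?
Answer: $\frac{2 i \sqrt{4991735461570}}{56485} \approx 79.108 i$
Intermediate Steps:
$v{\left(d,k \right)} = - \frac{12}{d} - \frac{k}{79}$ ($v{\left(d,k \right)} = - \frac{12}{d} + k \left(- \frac{1}{79}\right) = - \frac{12}{d} - \frac{k}{79}$)
$K = \frac{249712267}{56485}$ ($K = -7 + \frac{\left(- \frac{12}{-143} - - \frac{96}{79}\right) - -22138}{5} = -7 + \frac{\left(\left(-12\right) \left(- \frac{1}{143}\right) + \frac{96}{79}\right) + 22138}{5} = -7 + \frac{\left(\frac{12}{143} + \frac{96}{79}\right) + 22138}{5} = -7 + \frac{\frac{14676}{11297} + 22138}{5} = -7 + \frac{1}{5} \cdot \frac{250107662}{11297} = -7 + \frac{250107662}{56485} = \frac{249712267}{56485} \approx 4420.9$)
$\sqrt{K - 10679} = \sqrt{\frac{249712267}{56485} - 10679} = \sqrt{- \frac{353491048}{56485}} = \frac{2 i \sqrt{4991735461570}}{56485}$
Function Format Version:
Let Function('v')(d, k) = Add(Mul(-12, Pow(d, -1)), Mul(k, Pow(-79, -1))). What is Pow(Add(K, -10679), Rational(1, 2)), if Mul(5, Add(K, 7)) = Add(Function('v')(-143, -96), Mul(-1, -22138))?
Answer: Mul(Rational(2, 56485), I, Pow(4991735461570, Rational(1, 2))) ≈ Mul(79.108, I)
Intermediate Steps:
Function('v')(d, k) = Add(Mul(-12, Pow(d, -1)), Mul(Rational(-1, 79), k)) (Function('v')(d, k) = Add(Mul(-12, Pow(d, -1)), Mul(k, Rational(-1, 79))) = Add(Mul(-12, Pow(d, -1)), Mul(Rational(-1, 79), k)))
K = Rational(249712267, 56485) (K = Add(-7, Mul(Rational(1, 5), Add(Add(Mul(-12, Pow(-143, -1)), Mul(Rational(-1, 79), -96)), Mul(-1, -22138)))) = Add(-7, Mul(Rational(1, 5), Add(Add(Mul(-12, Rational(-1, 143)), Rational(96, 79)), 22138))) = Add(-7, Mul(Rational(1, 5), Add(Add(Rational(12, 143), Rational(96, 79)), 22138))) = Add(-7, Mul(Rational(1, 5), Add(Rational(14676, 11297), 22138))) = Add(-7, Mul(Rational(1, 5), Rational(250107662, 11297))) = Add(-7, Rational(250107662, 56485)) = Rational(249712267, 56485) ≈ 4420.9)
Pow(Add(K, -10679), Rational(1, 2)) = Pow(Add(Rational(249712267, 56485), -10679), Rational(1, 2)) = Pow(Rational(-353491048, 56485), Rational(1, 2)) = Mul(Rational(2, 56485), I, Pow(4991735461570, Rational(1, 2)))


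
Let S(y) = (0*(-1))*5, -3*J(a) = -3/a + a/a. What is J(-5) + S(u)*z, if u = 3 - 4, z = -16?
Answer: -8/15 ≈ -0.53333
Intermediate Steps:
J(a) = -⅓ + 1/a (J(a) = -(-3/a + a/a)/3 = -(-3/a + 1)/3 = -(1 - 3/a)/3 = -⅓ + 1/a)
u = -1
S(y) = 0 (S(y) = 0*5 = 0)
J(-5) + S(u)*z = (⅓)*(3 - 1*(-5))/(-5) + 0*(-16) = (⅓)*(-⅕)*(3 + 5) + 0 = (⅓)*(-⅕)*8 + 0 = -8/15 + 0 = -8/15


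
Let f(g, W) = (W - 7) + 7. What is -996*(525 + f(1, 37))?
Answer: -559752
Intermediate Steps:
f(g, W) = W (f(g, W) = (-7 + W) + 7 = W)
-996*(525 + f(1, 37)) = -996*(525 + 37) = -996*562 = -559752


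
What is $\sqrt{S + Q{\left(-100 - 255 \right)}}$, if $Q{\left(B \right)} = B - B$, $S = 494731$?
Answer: $\sqrt{494731} \approx 703.37$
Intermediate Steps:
$Q{\left(B \right)} = 0$
$\sqrt{S + Q{\left(-100 - 255 \right)}} = \sqrt{494731 + 0} = \sqrt{494731}$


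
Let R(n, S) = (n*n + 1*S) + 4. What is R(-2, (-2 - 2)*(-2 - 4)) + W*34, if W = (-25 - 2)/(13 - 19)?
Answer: 185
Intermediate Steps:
R(n, S) = 4 + S + n² (R(n, S) = (n² + S) + 4 = (S + n²) + 4 = 4 + S + n²)
W = 9/2 (W = -27/(-6) = -27*(-⅙) = 9/2 ≈ 4.5000)
R(-2, (-2 - 2)*(-2 - 4)) + W*34 = (4 + (-2 - 2)*(-2 - 4) + (-2)²) + (9/2)*34 = (4 - 4*(-6) + 4) + 153 = (4 + 24 + 4) + 153 = 32 + 153 = 185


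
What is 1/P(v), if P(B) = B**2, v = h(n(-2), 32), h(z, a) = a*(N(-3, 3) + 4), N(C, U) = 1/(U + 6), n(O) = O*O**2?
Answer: 81/1401856 ≈ 5.7781e-5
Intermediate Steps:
n(O) = O**3
N(C, U) = 1/(6 + U)
h(z, a) = 37*a/9 (h(z, a) = a*(1/(6 + 3) + 4) = a*(1/9 + 4) = a*(37/9) = 37*a/9)
v = 1184/9 (v = (37/9)*32 = 1184/9 ≈ 131.56)
1/P(v) = 1/((1184/9)**2) = 1/(1401856/81) = 81/1401856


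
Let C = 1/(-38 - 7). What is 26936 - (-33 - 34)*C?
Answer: 1212053/45 ≈ 26935.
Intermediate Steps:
C = -1/45 (C = 1/(-45) = -1/45 ≈ -0.022222)
26936 - (-33 - 34)*C = 26936 - (-33 - 34)*(-1)/45 = 26936 - (-67)*(-1)/45 = 26936 - 1*67/45 = 26936 - 67/45 = 1212053/45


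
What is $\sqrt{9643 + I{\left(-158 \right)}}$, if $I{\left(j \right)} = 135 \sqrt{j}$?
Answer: $\sqrt{9643 + 135 i \sqrt{158}} \approx 98.575 + 8.6073 i$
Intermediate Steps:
$\sqrt{9643 + I{\left(-158 \right)}} = \sqrt{9643 + 135 \sqrt{-158}} = \sqrt{9643 + 135 i \sqrt{158}}$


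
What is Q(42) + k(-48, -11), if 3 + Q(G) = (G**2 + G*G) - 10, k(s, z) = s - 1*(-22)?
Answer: 3489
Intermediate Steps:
k(s, z) = 22 + s (k(s, z) = s + 22 = 22 + s)
Q(G) = -13 + 2*G**2 (Q(G) = -3 + ((G**2 + G*G) - 10) = -3 + ((G**2 + G**2) - 10) = -3 + (2*G**2 - 10) = -3 + (-10 + 2*G**2) = -13 + 2*G**2)
Q(42) + k(-48, -11) = (-13 + 2*42**2) + (22 - 48) = (-13 + 2*1764) - 26 = (-13 + 3528) - 26 = 3515 - 26 = 3489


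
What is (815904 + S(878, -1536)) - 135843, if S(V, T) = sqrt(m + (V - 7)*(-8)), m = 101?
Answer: 680061 + 3*I*sqrt(763) ≈ 6.8006e+5 + 82.867*I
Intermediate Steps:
S(V, T) = sqrt(157 - 8*V) (S(V, T) = sqrt(101 + (V - 7)*(-8)) = sqrt(101 + (-7 + V)*(-8)) = sqrt(101 + (56 - 8*V)) = sqrt(157 - 8*V))
(815904 + S(878, -1536)) - 135843 = (815904 + sqrt(157 - 8*878)) - 135843 = (815904 + sqrt(157 - 7024)) - 135843 = (815904 + sqrt(-6867)) - 135843 = (815904 + 3*I*sqrt(763)) - 135843 = 680061 + 3*I*sqrt(763)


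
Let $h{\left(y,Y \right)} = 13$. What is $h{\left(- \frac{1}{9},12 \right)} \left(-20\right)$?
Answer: $-260$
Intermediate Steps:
$h{\left(- \frac{1}{9},12 \right)} \left(-20\right) = 13 \left(-20\right) = -260$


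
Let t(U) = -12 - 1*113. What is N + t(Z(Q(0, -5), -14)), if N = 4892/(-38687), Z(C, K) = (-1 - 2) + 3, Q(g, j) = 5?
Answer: -4840767/38687 ≈ -125.13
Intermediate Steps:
Z(C, K) = 0 (Z(C, K) = -3 + 3 = 0)
t(U) = -125 (t(U) = -12 - 113 = -125)
N = -4892/38687 (N = 4892*(-1/38687) = -4892/38687 ≈ -0.12645)
N + t(Z(Q(0, -5), -14)) = -4892/38687 - 125 = -4840767/38687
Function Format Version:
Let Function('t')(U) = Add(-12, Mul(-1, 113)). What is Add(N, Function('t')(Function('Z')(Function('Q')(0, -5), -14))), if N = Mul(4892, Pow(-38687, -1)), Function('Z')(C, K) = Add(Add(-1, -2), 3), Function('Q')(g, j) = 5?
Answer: Rational(-4840767, 38687) ≈ -125.13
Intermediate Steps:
Function('Z')(C, K) = 0 (Function('Z')(C, K) = Add(-3, 3) = 0)
Function('t')(U) = -125 (Function('t')(U) = Add(-12, -113) = -125)
N = Rational(-4892, 38687) (N = Mul(4892, Rational(-1, 38687)) = Rational(-4892, 38687) ≈ -0.12645)
Add(N, Function('t')(Function('Z')(Function('Q')(0, -5), -14))) = Add(Rational(-4892, 38687), -125) = Rational(-4840767, 38687)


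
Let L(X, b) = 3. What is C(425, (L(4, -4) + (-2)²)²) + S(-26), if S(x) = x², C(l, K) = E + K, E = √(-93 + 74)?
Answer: 725 + I*√19 ≈ 725.0 + 4.3589*I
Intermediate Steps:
E = I*√19 (E = √(-19) = I*√19 ≈ 4.3589*I)
C(l, K) = K + I*√19 (C(l, K) = I*√19 + K = K + I*√19)
C(425, (L(4, -4) + (-2)²)²) + S(-26) = ((3 + (-2)²)² + I*√19) + (-26)² = ((3 + 4)² + I*√19) + 676 = (7² + I*√19) + 676 = (49 + I*√19) + 676 = 725 + I*√19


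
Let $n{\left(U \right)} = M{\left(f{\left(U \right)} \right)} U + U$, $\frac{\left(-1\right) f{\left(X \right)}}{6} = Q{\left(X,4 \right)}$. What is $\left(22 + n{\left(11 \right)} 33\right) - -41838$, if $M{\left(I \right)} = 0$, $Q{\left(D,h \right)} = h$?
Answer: $42223$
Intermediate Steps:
$f{\left(X \right)} = -24$ ($f{\left(X \right)} = \left(-6\right) 4 = -24$)
$n{\left(U \right)} = U$ ($n{\left(U \right)} = 0 U + U = 0 + U = U$)
$\left(22 + n{\left(11 \right)} 33\right) - -41838 = \left(22 + 11 \cdot 33\right) - -41838 = \left(22 + 363\right) + 41838 = 385 + 41838 = 42223$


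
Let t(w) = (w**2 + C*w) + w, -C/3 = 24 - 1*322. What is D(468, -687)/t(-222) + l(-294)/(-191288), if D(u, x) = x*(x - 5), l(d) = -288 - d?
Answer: -7578331399/2381631244 ≈ -3.1820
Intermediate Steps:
C = 894 (C = -3*(24 - 1*322) = -3*(24 - 322) = -3*(-298) = 894)
t(w) = w**2 + 895*w (t(w) = (w**2 + 894*w) + w = w**2 + 895*w)
D(u, x) = x*(-5 + x)
D(468, -687)/t(-222) + l(-294)/(-191288) = (-687*(-5 - 687))/((-222*(895 - 222))) + (-288 - 1*(-294))/(-191288) = (-687*(-692))/((-222*673)) + (-288 + 294)*(-1/191288) = 475404/(-149406) + 6*(-1/191288) = 475404*(-1/149406) - 3/95644 = -79234/24901 - 3/95644 = -7578331399/2381631244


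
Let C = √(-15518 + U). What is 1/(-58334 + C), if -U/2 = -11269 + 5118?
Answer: -29167/1701429386 - I*√201/850714693 ≈ -1.7143e-5 - 1.6665e-8*I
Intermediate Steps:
U = 12302 (U = -2*(-11269 + 5118) = -2*(-6151) = 12302)
C = 4*I*√201 (C = √(-15518 + 12302) = √(-3216) = 4*I*√201 ≈ 56.71*I)
1/(-58334 + C) = 1/(-58334 + 4*I*√201)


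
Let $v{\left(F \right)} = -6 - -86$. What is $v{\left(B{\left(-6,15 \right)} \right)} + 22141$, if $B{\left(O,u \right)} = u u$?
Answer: $22221$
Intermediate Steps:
$B{\left(O,u \right)} = u^{2}$
$v{\left(F \right)} = 80$ ($v{\left(F \right)} = -6 + 86 = 80$)
$v{\left(B{\left(-6,15 \right)} \right)} + 22141 = 80 + 22141 = 22221$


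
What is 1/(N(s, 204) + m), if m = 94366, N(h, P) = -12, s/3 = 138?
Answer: 1/94354 ≈ 1.0598e-5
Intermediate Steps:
s = 414 (s = 3*138 = 414)
1/(N(s, 204) + m) = 1/(-12 + 94366) = 1/94354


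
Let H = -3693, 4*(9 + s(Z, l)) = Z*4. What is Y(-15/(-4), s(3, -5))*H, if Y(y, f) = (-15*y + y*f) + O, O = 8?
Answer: 1045119/4 ≈ 2.6128e+5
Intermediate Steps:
s(Z, l) = -9 + Z (s(Z, l) = -9 + (Z*4)/4 = -9 + (4*Z)/4 = -9 + Z)
Y(y, f) = 8 - 15*y + f*y (Y(y, f) = (-15*y + y*f) + 8 = (-15*y + f*y) + 8 = 8 - 15*y + f*y)
Y(-15/(-4), s(3, -5))*H = (8 - (-225)/(-4) + (-9 + 3)*(-15/(-4)))*(-3693) = (8 - (-225)*(-1)/4 - (-90)*(-1)/4)*(-3693) = (8 - 15*15/4 - 6*15/4)*(-3693) = (8 - 225/4 - 45/2)*(-3693) = -283/4*(-3693) = 1045119/4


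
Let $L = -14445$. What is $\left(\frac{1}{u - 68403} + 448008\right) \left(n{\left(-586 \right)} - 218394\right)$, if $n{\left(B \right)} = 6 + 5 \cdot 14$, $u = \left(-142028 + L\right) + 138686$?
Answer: $- \frac{4215044833284521}{43095} \approx -9.7808 \cdot 10^{10}$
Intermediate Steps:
$u = -17787$ ($u = \left(-142028 - 14445\right) + 138686 = -156473 + 138686 = -17787$)
$n{\left(B \right)} = 76$ ($n{\left(B \right)} = 6 + 70 = 76$)
$\left(\frac{1}{u - 68403} + 448008\right) \left(n{\left(-586 \right)} - 218394\right) = \left(\frac{1}{-17787 - 68403} + 448008\right) \left(76 - 218394\right) = \left(\frac{1}{-86190} + 448008\right) \left(-218318\right) = \left(- \frac{1}{86190} + 448008\right) \left(-218318\right) = \frac{38613809519}{86190} \left(-218318\right) = - \frac{4215044833284521}{43095}$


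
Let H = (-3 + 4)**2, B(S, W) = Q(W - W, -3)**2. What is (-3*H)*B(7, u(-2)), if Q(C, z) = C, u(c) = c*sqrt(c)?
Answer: 0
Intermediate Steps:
u(c) = c**(3/2)
B(S, W) = 0 (B(S, W) = (W - W)**2 = 0**2 = 0)
H = 1 (H = 1**2 = 1)
(-3*H)*B(7, u(-2)) = -3*1*0 = -3*0 = 0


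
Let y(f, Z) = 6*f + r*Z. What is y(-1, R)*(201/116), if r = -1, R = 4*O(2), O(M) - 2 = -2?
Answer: -603/58 ≈ -10.397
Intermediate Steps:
O(M) = 0 (O(M) = 2 - 2 = 0)
R = 0 (R = 4*0 = 0)
y(f, Z) = -Z + 6*f (y(f, Z) = 6*f - Z = -Z + 6*f)
y(-1, R)*(201/116) = (-1*0 + 6*(-1))*(201/116) = (0 - 6)*(201*(1/116)) = -6*201/116 = -603/58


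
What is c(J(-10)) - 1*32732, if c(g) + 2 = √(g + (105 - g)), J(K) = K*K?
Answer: -32734 + √105 ≈ -32724.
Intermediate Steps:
J(K) = K²
c(g) = -2 + √105 (c(g) = -2 + √(g + (105 - g)) = -2 + √105)
c(J(-10)) - 1*32732 = (-2 + √105) - 1*32732 = (-2 + √105) - 32732 = -32734 + √105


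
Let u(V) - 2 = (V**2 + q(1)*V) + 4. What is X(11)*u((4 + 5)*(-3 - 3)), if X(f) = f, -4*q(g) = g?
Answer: 64581/2 ≈ 32291.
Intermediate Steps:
q(g) = -g/4
u(V) = 6 + V**2 - V/4 (u(V) = 2 + ((V**2 + (-1/4*1)*V) + 4) = 2 + ((V**2 - V/4) + 4) = 2 + (4 + V**2 - V/4) = 6 + V**2 - V/4)
X(11)*u((4 + 5)*(-3 - 3)) = 11*(6 + ((4 + 5)*(-3 - 3))**2 - (4 + 5)*(-3 - 3)/4) = 11*(6 + (9*(-6))**2 - 9*(-6)/4) = 11*(6 + (-54)**2 - 1/4*(-54)) = 11*(6 + 2916 + 27/2) = 11*(5871/2) = 64581/2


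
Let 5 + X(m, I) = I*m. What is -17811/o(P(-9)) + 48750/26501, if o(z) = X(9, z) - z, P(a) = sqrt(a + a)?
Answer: 2417425305/31191677 + 427464*I*sqrt(2)/1177 ≈ 77.502 + 513.62*I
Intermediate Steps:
X(m, I) = -5 + I*m
P(a) = sqrt(2)*sqrt(a) (P(a) = sqrt(2*a) = sqrt(2)*sqrt(a))
o(z) = -5 + 8*z (o(z) = (-5 + z*9) - z = (-5 + 9*z) - z = -5 + 8*z)
-17811/o(P(-9)) + 48750/26501 = -17811/(-5 + 8*(sqrt(2)*sqrt(-9))) + 48750/26501 = -17811/(-5 + 8*(sqrt(2)*(3*I))) + 48750*(1/26501) = -17811/(-5 + 8*(3*I*sqrt(2))) + 48750/26501 = -17811/(-5 + 24*I*sqrt(2)) + 48750/26501 = 48750/26501 - 17811/(-5 + 24*I*sqrt(2))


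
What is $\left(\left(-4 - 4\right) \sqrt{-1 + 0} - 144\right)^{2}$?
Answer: $20672 + 2304 i \approx 20672.0 + 2304.0 i$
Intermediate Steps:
$\left(\left(-4 - 4\right) \sqrt{-1 + 0} - 144\right)^{2} = \left(- 8 \sqrt{-1} - 144\right)^{2} = \left(- 8 i - 144\right)^{2} = \left(-144 - 8 i\right)^{2}$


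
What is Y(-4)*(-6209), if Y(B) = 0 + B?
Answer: 24836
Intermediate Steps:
Y(B) = B
Y(-4)*(-6209) = -4*(-6209) = 24836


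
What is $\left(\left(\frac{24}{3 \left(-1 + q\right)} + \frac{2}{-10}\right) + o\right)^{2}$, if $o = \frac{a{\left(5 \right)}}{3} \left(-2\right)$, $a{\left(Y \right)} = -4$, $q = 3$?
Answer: $\frac{9409}{225} \approx 41.818$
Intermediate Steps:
$o = \frac{8}{3}$ ($o = \frac{1}{3} \left(-4\right) \left(-2\right) = \left(- \frac{4}{3}\right) \left(-2\right) = \frac{8}{3} \approx 2.6667$)
$\left(\left(\frac{24}{3 \left(-1 + q\right)} + \frac{2}{-10}\right) + o\right)^{2} = \left(\left(\frac{24}{3 \left(-1 + 3\right)} + \frac{2}{-10}\right) + \frac{8}{3}\right)^{2} = \left(\left(\frac{24}{3 \cdot 2} + 2 \left(- \frac{1}{10}\right)\right) + \frac{8}{3}\right)^{2} = \left(\left(\frac{24}{6} - \frac{1}{5}\right) + \frac{8}{3}\right)^{2} = \left(\left(24 \cdot \frac{1}{6} - \frac{1}{5}\right) + \frac{8}{3}\right)^{2} = \left(\left(4 - \frac{1}{5}\right) + \frac{8}{3}\right)^{2} = \left(\frac{19}{5} + \frac{8}{3}\right)^{2} = \left(\frac{97}{15}\right)^{2} = \frac{9409}{225}$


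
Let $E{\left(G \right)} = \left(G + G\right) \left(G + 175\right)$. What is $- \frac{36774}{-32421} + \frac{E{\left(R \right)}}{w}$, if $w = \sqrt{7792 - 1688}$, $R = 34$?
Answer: $\frac{12258}{10807} + \frac{3553 \sqrt{1526}}{763} \approx 183.04$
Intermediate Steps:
$E{\left(G \right)} = 2 G \left(175 + G\right)$
$w = 2 \sqrt{1526}$ ($w = \sqrt{6104} = 2 \sqrt{1526} \approx 78.128$)
$- \frac{36774}{-32421} + \frac{E{\left(R \right)}}{w} = - \frac{36774}{-32421} + \frac{2 \cdot 34 \left(175 + 34\right)}{2 \sqrt{1526}} = \left(-36774\right) \left(- \frac{1}{32421}\right) + 2 \cdot 34 \cdot 209 \frac{\sqrt{1526}}{3052} = \frac{12258}{10807} + 14212 \frac{\sqrt{1526}}{3052} = \frac{12258}{10807} + \frac{3553 \sqrt{1526}}{763}$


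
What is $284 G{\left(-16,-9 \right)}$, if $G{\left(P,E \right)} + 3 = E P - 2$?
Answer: $39476$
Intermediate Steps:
$G{\left(P,E \right)} = -5 + E P$ ($G{\left(P,E \right)} = -3 + \left(E P - 2\right) = -3 + \left(-2 + E P\right) = -5 + E P$)
$284 G{\left(-16,-9 \right)} = 284 \left(-5 - -144\right) = 284 \left(-5 + 144\right) = 284 \cdot 139 = 39476$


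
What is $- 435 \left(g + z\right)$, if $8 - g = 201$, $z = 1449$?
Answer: $-546360$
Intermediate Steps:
$g = -193$ ($g = 8 - 201 = -193$)
$- 435 \left(g + z\right) = - 435 \left(-193 + 1449\right) = \left(-435\right) 1256 = -546360$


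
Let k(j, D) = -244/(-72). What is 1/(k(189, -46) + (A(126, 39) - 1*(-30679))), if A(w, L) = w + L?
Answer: 18/555253 ≈ 3.2418e-5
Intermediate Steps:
A(w, L) = L + w
k(j, D) = 61/18 (k(j, D) = -244*(-1/72) = 61/18)
1/(k(189, -46) + (A(126, 39) - 1*(-30679))) = 1/(61/18 + ((39 + 126) - 1*(-30679))) = 1/(61/18 + (165 + 30679)) = 1/(61/18 + 30844) = 1/(555253/18) = 18/555253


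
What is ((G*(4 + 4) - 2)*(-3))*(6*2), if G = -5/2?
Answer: 792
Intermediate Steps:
G = -5/2 (G = -5*½ = -5/2 ≈ -2.5000)
((G*(4 + 4) - 2)*(-3))*(6*2) = ((-5*(4 + 4)/2 - 2)*(-3))*(6*2) = ((-5/2*8 - 2)*(-3))*12 = ((-20 - 2)*(-3))*12 = -22*(-3)*12 = 66*12 = 792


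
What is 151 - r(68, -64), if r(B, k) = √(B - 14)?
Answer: 151 - 3*√6 ≈ 143.65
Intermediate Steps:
r(B, k) = √(-14 + B)
151 - r(68, -64) = 151 - √(-14 + 68) = 151 - √54 = 151 - 3*√6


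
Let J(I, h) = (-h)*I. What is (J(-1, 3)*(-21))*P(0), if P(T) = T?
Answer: 0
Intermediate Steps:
J(I, h) = -I*h
(J(-1, 3)*(-21))*P(0) = (-1*(-1)*3*(-21))*0 = (3*(-21))*0 = -63*0 = 0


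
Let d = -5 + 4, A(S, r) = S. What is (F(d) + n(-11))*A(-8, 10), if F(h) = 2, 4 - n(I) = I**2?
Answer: 920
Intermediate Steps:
d = -1
n(I) = 4 - I**2
(F(d) + n(-11))*A(-8, 10) = (2 + (4 - 1*(-11)**2))*(-8) = (2 + (4 - 1*121))*(-8) = (2 + (4 - 121))*(-8) = (2 - 117)*(-8) = -115*(-8) = 920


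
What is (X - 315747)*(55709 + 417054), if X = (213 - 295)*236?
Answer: -158422408537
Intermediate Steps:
X = -19352 (X = -82*236 = -19352)
(X - 315747)*(55709 + 417054) = (-19352 - 315747)*(55709 + 417054) = -335099*472763 = -158422408537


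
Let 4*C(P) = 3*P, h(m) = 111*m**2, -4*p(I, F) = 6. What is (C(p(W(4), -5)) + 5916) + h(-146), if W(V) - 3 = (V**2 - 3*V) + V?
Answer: 18975927/8 ≈ 2.3720e+6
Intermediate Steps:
W(V) = 3 + V**2 - 2*V (W(V) = 3 + ((V**2 - 3*V) + V) = 3 + (V**2 - 2*V) = 3 + V**2 - 2*V)
p(I, F) = -3/2 (p(I, F) = -1/4*6 = -3/2)
C(P) = 3*P/4 (C(P) = (3*P)/4 = 3*P/4)
(C(p(W(4), -5)) + 5916) + h(-146) = ((3/4)*(-3/2) + 5916) + 111*(-146)**2 = (-9/8 + 5916) + 111*21316 = 47319/8 + 2366076 = 18975927/8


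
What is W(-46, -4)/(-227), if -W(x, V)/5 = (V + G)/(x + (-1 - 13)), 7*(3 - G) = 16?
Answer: 23/19068 ≈ 0.0012062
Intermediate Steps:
G = 5/7 (G = 3 - 1/7*16 = 3 - 16/7 = 5/7 ≈ 0.71429)
W(x, V) = -5*(5/7 + V)/(-14 + x) (W(x, V) = -5*(V + 5/7)/(x + (-1 - 13)) = -5*(5/7 + V)/(x - 14) = -5*(5/7 + V)/(-14 + x))
W(-46, -4)/(-227) = (5*(-5 - 7*(-4))/(7*(-14 - 46)))/(-227) = ((5/7)*(-5 + 28)/(-60))*(-1/227) = ((5/7)*(-1/60)*23)*(-1/227) = -23/84*(-1/227) = 23/19068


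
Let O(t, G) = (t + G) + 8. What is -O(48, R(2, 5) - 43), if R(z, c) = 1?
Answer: -14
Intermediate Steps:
O(t, G) = 8 + G + t (O(t, G) = (G + t) + 8 = 8 + G + t)
-O(48, R(2, 5) - 43) = -(8 + (1 - 43) + 48) = -(8 - 42 + 48) = -1*14 = -14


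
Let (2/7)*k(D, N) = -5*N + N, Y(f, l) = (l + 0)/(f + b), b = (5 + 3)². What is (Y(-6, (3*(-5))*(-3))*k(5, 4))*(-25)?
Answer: 31500/29 ≈ 1086.2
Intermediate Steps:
b = 64 (b = 8² = 64)
Y(f, l) = l/(64 + f) (Y(f, l) = (l + 0)/(f + 64) = l/(64 + f))
k(D, N) = -14*N (k(D, N) = 7*(-5*N + N)/2 = 7*(-4*N)/2 = -14*N)
(Y(-6, (3*(-5))*(-3))*k(5, 4))*(-25) = ((((3*(-5))*(-3))/(64 - 6))*(-14*4))*(-25) = ((-15*(-3)/58)*(-56))*(-25) = ((45*(1/58))*(-56))*(-25) = ((45/58)*(-56))*(-25) = -1260/29*(-25) = 31500/29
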